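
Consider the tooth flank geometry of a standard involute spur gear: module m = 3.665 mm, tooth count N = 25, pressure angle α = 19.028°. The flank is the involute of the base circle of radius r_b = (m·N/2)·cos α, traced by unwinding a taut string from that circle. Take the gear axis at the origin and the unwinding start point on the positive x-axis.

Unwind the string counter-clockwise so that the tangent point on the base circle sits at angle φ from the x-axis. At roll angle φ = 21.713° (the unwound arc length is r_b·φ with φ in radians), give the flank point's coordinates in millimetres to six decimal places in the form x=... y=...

pitch radius r_p = m·N/2 = 3.665·25/2 = 45.812500
base radius r_b = r_p·cos α = 45.812500·cos 19.028° = 43.309276
roll angle φ = 21.713° = 0.37896334 rad
x = r_b·(cos φ + φ·sin φ) = 43.309276·(0.92904865 + 0.37896334·0.36995756) = 46.308400
y = r_b·(sin φ − φ·cos φ) = 43.309276·(0.36995756 − 0.37896334·0.92904865) = 0.774464

x=46.308400 y=0.774464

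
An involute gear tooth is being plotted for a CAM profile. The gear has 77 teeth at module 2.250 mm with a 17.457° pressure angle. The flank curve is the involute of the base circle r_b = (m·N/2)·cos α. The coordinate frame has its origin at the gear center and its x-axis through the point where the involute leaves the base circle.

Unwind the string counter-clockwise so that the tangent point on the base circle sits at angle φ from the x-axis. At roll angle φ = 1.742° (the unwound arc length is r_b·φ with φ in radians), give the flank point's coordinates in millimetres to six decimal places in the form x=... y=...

x=82.673441 y=0.000774

pitch radius r_p = m·N/2 = 2.250·77/2 = 86.625000
base radius r_b = r_p·cos α = 86.625000·cos 17.457° = 82.635257
roll angle φ = 1.742° = 0.03040364 rad
x = r_b·(cos φ + φ·sin φ) = 82.635257·(0.99953785 + 0.03040364·0.03039895) = 82.673441
y = r_b·(sin φ − φ·cos φ) = 82.635257·(0.03039895 − 0.03040364·0.99953785) = 0.000774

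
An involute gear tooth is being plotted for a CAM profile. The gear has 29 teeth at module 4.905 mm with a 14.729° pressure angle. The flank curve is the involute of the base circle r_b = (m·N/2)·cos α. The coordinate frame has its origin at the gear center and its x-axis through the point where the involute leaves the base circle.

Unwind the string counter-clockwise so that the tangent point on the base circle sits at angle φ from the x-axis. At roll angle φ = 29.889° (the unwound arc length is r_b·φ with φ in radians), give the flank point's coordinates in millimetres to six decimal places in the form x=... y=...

pitch radius r_p = m·N/2 = 4.905·29/2 = 71.122500
base radius r_b = r_p·cos α = 71.122500·cos 14.729° = 68.785357
roll angle φ = 29.889° = 0.52166146 rad
x = r_b·(cos φ + φ·sin φ) = 68.785357·(0.86699244 + 0.52166146·0.49832130) = 77.517483
y = r_b·(sin φ − φ·cos φ) = 68.785357·(0.49832130 − 0.52166146·0.86699244) = 3.167205

x=77.517483 y=3.167205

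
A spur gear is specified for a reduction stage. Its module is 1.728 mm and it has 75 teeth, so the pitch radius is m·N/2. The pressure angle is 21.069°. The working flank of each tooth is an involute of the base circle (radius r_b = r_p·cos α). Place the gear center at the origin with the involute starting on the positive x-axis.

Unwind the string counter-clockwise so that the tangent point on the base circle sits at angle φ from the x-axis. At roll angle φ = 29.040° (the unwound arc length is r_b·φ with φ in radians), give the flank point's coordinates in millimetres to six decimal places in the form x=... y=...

pitch radius r_p = m·N/2 = 1.728·75/2 = 64.800000
base radius r_b = r_p·cos α = 64.800000·cos 21.069° = 60.468002
roll angle φ = 29.040° = 0.50684361 rad
x = r_b·(cos φ + φ·sin φ) = 60.468002·(0.87428103 + 0.50684361·0.48542010) = 67.743095
y = r_b·(sin φ − φ·cos φ) = 60.468002·(0.48542010 − 0.50684361·0.87428103) = 2.557575

x=67.743095 y=2.557575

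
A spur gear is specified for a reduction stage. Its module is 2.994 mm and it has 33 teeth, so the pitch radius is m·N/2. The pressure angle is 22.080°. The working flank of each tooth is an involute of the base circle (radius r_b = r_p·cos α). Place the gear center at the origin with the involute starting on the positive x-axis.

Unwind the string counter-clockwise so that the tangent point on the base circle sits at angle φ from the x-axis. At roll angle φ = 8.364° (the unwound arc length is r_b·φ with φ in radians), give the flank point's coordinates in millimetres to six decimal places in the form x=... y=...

pitch radius r_p = m·N/2 = 2.994·33/2 = 49.401000
base radius r_b = r_p·cos α = 49.401000·cos 22.080° = 45.777926
roll angle φ = 8.364° = 0.14597934 rad
x = r_b·(cos φ + φ·sin φ) = 45.777926·(0.98936392 + 0.14597934·0.14546142) = 46.263093
y = r_b·(sin φ − φ·cos φ) = 45.777926·(0.14546142 − 0.14597934·0.98936392) = 0.047368

x=46.263093 y=0.047368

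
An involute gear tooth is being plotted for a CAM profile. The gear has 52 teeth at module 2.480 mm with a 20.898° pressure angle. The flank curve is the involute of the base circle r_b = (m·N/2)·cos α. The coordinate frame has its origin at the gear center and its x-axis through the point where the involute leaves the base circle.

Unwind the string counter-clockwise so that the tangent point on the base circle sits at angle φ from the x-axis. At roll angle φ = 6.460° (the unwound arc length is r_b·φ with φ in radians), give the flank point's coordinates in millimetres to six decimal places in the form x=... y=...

pitch radius r_p = m·N/2 = 2.480·52/2 = 64.480000
base radius r_b = r_p·cos α = 64.480000·cos 20.898° = 60.238307
roll angle φ = 6.460° = 0.11274827 rad
x = r_b·(cos φ + φ·sin φ) = 60.238307·(0.99365064 + 0.11274827·0.11250954) = 60.619971
y = r_b·(sin φ − φ·cos φ) = 60.238307·(0.11250954 − 0.11274827·0.99365064) = 0.028743

x=60.619971 y=0.028743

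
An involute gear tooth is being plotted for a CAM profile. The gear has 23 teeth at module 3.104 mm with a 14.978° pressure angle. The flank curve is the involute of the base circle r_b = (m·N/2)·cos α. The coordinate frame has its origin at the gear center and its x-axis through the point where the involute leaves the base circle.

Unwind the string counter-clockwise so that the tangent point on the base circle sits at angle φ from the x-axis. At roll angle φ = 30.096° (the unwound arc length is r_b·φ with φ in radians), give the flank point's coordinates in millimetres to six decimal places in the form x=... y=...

x=38.917274 y=1.620372

pitch radius r_p = m·N/2 = 3.104·23/2 = 35.696000
base radius r_b = r_p·cos α = 35.696000·cos 14.978° = 34.483233
roll angle φ = 30.096° = 0.52527429 rad
x = r_b·(cos φ + φ·sin φ) = 34.483233·(0.86518643 + 0.52527429·0.50145034) = 38.917274
y = r_b·(sin φ − φ·cos φ) = 34.483233·(0.50145034 − 0.52527429·0.86518643) = 1.620372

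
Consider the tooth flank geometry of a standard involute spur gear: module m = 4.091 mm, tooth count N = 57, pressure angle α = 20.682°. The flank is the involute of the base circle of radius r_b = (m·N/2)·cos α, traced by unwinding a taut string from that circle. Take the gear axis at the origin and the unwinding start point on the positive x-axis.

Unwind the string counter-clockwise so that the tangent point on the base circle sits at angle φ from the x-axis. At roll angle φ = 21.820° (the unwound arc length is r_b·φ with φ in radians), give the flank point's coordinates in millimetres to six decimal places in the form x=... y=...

x=116.705162 y=1.979279

pitch radius r_p = m·N/2 = 4.091·57/2 = 116.593500
base radius r_b = r_p·cos α = 116.593500·cos 20.682° = 109.079636
roll angle φ = 21.820° = 0.38083084 rad
x = r_b·(cos φ + φ·sin φ) = 109.079636·(0.92835614 + 0.38083084·0.37169192) = 116.705162
y = r_b·(sin φ − φ·cos φ) = 109.079636·(0.37169192 − 0.38083084·0.92835614) = 1.979279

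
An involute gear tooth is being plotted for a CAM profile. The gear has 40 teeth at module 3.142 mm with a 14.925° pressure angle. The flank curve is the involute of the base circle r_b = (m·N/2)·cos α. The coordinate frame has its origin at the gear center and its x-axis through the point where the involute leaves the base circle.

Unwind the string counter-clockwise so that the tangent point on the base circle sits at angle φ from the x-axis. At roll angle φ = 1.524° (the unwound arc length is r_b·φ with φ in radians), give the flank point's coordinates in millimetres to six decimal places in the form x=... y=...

x=60.741493 y=0.000381

pitch radius r_p = m·N/2 = 3.142·40/2 = 62.840000
base radius r_b = r_p·cos α = 62.840000·cos 14.925° = 60.720017
roll angle φ = 1.524° = 0.02659882 rad
x = r_b·(cos φ + φ·sin φ) = 60.720017·(0.99964627 + 0.02659882·0.02659568) = 60.741493
y = r_b·(sin φ − φ·cos φ) = 60.720017·(0.02659568 − 0.02659882·0.99964627) = 0.000381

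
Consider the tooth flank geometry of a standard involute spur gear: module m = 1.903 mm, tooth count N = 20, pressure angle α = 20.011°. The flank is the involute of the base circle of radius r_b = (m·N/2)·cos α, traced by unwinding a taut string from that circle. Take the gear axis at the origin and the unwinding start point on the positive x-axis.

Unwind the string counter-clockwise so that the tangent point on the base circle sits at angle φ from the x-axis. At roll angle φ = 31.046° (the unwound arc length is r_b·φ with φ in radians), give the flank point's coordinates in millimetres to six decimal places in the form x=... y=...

pitch radius r_p = m·N/2 = 1.903·20/2 = 19.030000
base radius r_b = r_p·cos α = 19.030000·cos 20.011° = 17.881101
roll angle φ = 31.046° = 0.54185492 rad
x = r_b·(cos φ + φ·sin φ) = 17.881101·(0.85675353 + 0.54185492·0.51572609) = 20.316547
y = r_b·(sin φ − φ·cos φ) = 17.881101·(0.51572609 − 0.54185492·0.85675353) = 0.920697

x=20.316547 y=0.920697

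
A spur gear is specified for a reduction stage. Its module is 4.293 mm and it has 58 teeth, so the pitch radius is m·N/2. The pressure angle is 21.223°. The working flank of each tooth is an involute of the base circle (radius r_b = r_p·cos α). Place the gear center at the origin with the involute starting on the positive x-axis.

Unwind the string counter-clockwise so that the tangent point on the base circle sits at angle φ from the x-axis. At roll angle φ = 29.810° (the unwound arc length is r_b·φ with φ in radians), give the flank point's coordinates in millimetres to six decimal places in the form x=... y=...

pitch radius r_p = m·N/2 = 4.293·58/2 = 124.497000
base radius r_b = r_p·cos α = 124.497000·cos 21.223° = 116.053434
roll angle φ = 29.810° = 0.52028265 rad
x = r_b·(cos φ + φ·sin φ) = 116.053434·(0.86767870 + 0.52028265·0.49712541) = 130.713818
y = r_b·(sin φ − φ·cos φ) = 116.053434·(0.49712541 − 0.52028265·0.86767870) = 5.302160

x=130.713818 y=5.302160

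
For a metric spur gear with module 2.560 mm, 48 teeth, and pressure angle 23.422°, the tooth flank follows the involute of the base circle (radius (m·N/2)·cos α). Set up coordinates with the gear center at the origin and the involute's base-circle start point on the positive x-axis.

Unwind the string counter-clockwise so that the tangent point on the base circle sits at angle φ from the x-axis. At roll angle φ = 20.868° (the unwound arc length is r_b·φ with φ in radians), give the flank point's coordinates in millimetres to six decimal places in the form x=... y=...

x=59.993688 y=0.895956

pitch radius r_p = m·N/2 = 2.560·48/2 = 61.440000
base radius r_b = r_p·cos α = 61.440000·cos 23.422° = 56.377471
roll angle φ = 20.868° = 0.36421531 rad
x = r_b·(cos φ + φ·sin φ) = 56.377471·(0.93440357 + 0.36421531·0.35621619) = 59.993688
y = r_b·(sin φ − φ·cos φ) = 56.377471·(0.35621619 − 0.36421531·0.93440357) = 0.895956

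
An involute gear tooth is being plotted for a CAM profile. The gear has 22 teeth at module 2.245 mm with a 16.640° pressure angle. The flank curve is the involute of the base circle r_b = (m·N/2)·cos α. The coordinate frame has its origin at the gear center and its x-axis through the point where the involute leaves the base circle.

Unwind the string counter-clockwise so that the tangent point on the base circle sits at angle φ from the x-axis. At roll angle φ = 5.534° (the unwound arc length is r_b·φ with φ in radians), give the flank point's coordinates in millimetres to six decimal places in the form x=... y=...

pitch radius r_p = m·N/2 = 2.245·22/2 = 24.695000
base radius r_b = r_p·cos α = 24.695000·cos 16.640° = 23.660845
roll angle φ = 5.534° = 0.09658652 rad
x = r_b·(cos φ + φ·sin φ) = 23.660845·(0.99533915 + 0.09658652·0.09643642) = 23.770953
y = r_b·(sin φ − φ·cos φ) = 23.660845·(0.09643642 − 0.09658652·0.99533915) = 0.007100

x=23.770953 y=0.007100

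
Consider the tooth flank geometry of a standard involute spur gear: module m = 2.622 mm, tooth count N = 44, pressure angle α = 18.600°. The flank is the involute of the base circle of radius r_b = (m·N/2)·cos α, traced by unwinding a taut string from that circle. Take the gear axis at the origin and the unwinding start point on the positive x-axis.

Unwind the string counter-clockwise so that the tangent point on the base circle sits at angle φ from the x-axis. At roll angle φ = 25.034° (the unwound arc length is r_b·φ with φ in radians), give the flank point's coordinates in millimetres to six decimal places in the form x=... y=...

pitch radius r_p = m·N/2 = 2.622·44/2 = 57.684000
base radius r_b = r_p·cos α = 57.684000·cos 18.600° = 54.671073
roll angle φ = 25.034° = 0.43692572 rad
x = r_b·(cos φ + φ·sin φ) = 54.671073·(0.90605684 + 0.43692572·0.42315600) = 59.643111
y = r_b·(sin φ − φ·cos φ) = 54.671073·(0.42315600 − 0.43692572·0.90605684) = 1.491233

x=59.643111 y=1.491233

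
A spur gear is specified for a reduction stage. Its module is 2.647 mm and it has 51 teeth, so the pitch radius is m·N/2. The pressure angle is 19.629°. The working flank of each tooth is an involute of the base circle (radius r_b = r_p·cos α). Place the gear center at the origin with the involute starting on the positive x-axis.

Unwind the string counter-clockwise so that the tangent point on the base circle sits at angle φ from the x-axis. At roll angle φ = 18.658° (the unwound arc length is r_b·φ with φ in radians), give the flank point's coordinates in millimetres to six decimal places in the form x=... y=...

x=66.858073 y=0.724081

pitch radius r_p = m·N/2 = 2.647·51/2 = 67.498500
base radius r_b = r_p·cos α = 67.498500·cos 19.629° = 63.575996
roll angle φ = 18.658° = 0.32564353 rad
x = r_b·(cos φ + φ·sin φ) = 63.575996·(0.94744504 + 0.32564353·0.31991856) = 66.858073
y = r_b·(sin φ − φ·cos φ) = 63.575996·(0.31991856 − 0.32564353·0.94744504) = 0.724081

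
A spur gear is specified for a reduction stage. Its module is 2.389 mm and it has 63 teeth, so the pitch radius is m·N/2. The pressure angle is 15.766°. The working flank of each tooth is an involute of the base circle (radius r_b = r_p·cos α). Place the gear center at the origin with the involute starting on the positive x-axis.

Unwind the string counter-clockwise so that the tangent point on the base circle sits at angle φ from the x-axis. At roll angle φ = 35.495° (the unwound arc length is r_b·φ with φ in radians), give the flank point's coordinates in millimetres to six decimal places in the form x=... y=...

pitch radius r_p = m·N/2 = 2.389·63/2 = 75.253500
base radius r_b = r_p·cos α = 75.253500·cos 15.766° = 72.422418
roll angle φ = 35.495° = 0.61950462 rad
x = r_b·(cos φ + φ·sin φ) = 72.422418·(0.81416619 + 0.61950462·0.58063191) = 85.014529
y = r_b·(sin φ − φ·cos φ) = 72.422418·(0.58063191 − 0.61950462·0.81416619) = 5.522368

x=85.014529 y=5.522368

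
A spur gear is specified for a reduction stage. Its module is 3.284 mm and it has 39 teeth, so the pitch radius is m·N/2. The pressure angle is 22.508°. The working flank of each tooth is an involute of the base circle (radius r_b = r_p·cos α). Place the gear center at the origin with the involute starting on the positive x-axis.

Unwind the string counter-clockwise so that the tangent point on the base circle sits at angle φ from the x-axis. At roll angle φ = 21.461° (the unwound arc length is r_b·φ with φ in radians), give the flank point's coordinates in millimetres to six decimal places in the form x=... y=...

pitch radius r_p = m·N/2 = 3.284·39/2 = 64.038000
base radius r_b = r_p·cos α = 64.038000·cos 22.508° = 59.159975
roll angle φ = 21.461° = 0.37456511 rad
x = r_b·(cos φ + φ·sin φ) = 59.159975·(0.93066682 + 0.37456511·0.36586783) = 63.165587
y = r_b·(sin φ − φ·cos φ) = 59.159975·(0.36586783 − 0.37456511·0.93066682) = 1.021841

x=63.165587 y=1.021841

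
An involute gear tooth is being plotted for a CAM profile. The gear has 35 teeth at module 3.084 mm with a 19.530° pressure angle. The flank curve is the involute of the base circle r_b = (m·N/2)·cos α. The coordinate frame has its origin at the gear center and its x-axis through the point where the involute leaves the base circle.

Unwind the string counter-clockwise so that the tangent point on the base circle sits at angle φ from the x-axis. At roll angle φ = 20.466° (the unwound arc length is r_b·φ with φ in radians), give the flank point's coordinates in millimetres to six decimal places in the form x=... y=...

x=54.007104 y=0.762916

pitch radius r_p = m·N/2 = 3.084·35/2 = 53.970000
base radius r_b = r_p·cos α = 53.970000·cos 19.530° = 50.864921
roll angle φ = 20.466° = 0.35719908 rad
x = r_b·(cos φ + φ·sin φ) = 50.864921·(0.93687984 + 0.35719908·0.34965149) = 54.007104
y = r_b·(sin φ − φ·cos φ) = 50.864921·(0.34965149 − 0.35719908·0.93687984) = 0.762916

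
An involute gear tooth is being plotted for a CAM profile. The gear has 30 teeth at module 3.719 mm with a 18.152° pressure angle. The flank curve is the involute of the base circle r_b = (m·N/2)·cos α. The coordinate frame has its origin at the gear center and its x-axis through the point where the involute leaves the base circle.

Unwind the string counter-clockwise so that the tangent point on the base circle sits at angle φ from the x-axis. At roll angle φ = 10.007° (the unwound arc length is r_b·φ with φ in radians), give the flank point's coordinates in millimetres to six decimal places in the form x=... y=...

pitch radius r_p = m·N/2 = 3.719·30/2 = 55.785000
base radius r_b = r_p·cos α = 55.785000·cos 18.152° = 53.008769
roll angle φ = 10.007° = 0.17465510 rad
x = r_b·(cos φ + φ·sin φ) = 53.008769·(0.98478653 + 0.17465510·0.17376849) = 53.811114
y = r_b·(sin φ − φ·cos φ) = 53.008769·(0.17376849 − 0.17465510·0.98478653) = 0.093852

x=53.811114 y=0.093852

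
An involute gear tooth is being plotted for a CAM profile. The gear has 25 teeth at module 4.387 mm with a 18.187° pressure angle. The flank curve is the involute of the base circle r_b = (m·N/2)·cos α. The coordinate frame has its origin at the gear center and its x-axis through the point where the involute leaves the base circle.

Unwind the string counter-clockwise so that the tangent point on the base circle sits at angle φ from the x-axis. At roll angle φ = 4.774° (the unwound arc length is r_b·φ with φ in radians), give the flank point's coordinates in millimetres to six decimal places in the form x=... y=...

pitch radius r_p = m·N/2 = 4.387·25/2 = 54.837500
base radius r_b = r_p·cos α = 54.837500·cos 18.187° = 52.097977
roll angle φ = 4.774° = 0.08332202 rad
x = r_b·(cos φ + φ·sin φ) = 52.097977·(0.99653073 + 0.08332202·0.08322564) = 52.278510
y = r_b·(sin φ − φ·cos φ) = 52.097977·(0.08322564 − 0.08332202·0.99653073) = 0.010039

x=52.278510 y=0.010039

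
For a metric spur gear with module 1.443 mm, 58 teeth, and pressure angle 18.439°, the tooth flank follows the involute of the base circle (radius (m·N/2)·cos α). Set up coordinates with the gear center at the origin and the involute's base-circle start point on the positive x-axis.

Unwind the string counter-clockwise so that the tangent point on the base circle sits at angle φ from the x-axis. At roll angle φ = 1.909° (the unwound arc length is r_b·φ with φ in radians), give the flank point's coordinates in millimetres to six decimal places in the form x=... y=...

x=39.720643 y=0.000489

pitch radius r_p = m·N/2 = 1.443·58/2 = 41.847000
base radius r_b = r_p·cos α = 41.847000·cos 18.439° = 39.698614
roll angle φ = 1.909° = 0.03331834 rad
x = r_b·(cos φ + φ·sin φ) = 39.698614·(0.99944500 + 0.03331834·0.03331217) = 39.720643
y = r_b·(sin φ − φ·cos φ) = 39.698614·(0.03331217 − 0.03331834·0.99944500) = 0.000489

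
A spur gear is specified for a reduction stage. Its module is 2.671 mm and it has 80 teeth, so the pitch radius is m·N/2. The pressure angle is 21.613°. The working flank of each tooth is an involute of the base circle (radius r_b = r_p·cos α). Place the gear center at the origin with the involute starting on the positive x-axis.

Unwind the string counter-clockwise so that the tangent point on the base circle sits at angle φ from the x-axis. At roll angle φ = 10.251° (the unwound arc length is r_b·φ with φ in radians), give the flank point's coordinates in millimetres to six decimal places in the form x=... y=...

pitch radius r_p = m·N/2 = 2.671·80/2 = 106.840000
base radius r_b = r_p·cos α = 106.840000·cos 21.613° = 99.328393
roll angle φ = 10.251° = 0.17891370 rad
x = r_b·(cos φ + φ·sin φ) = 99.328393·(0.98403759 + 0.17891370·0.17796072) = 100.905450
y = r_b·(sin φ − φ·cos φ) = 99.328393·(0.17796072 − 0.17891370·0.98403759) = 0.189013

x=100.905450 y=0.189013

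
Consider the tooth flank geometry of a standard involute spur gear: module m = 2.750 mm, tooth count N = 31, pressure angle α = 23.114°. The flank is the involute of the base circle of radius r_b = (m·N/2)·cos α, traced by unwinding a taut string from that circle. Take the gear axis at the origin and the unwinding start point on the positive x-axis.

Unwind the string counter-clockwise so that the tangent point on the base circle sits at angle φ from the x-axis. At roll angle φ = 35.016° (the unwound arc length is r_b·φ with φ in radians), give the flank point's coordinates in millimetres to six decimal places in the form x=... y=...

pitch radius r_p = m·N/2 = 2.750·31/2 = 42.625000
base radius r_b = r_p·cos α = 42.625000·cos 23.114° = 39.203304
roll angle φ = 35.016° = 0.61114449 rad
x = r_b·(cos φ + φ·sin φ) = 39.203304·(0.81899184 + 0.61114449·0.57380516) = 45.854917
y = r_b·(sin φ − φ·cos φ) = 39.203304·(0.57380516 − 0.61114449·0.81899184) = 2.872928

x=45.854917 y=2.872928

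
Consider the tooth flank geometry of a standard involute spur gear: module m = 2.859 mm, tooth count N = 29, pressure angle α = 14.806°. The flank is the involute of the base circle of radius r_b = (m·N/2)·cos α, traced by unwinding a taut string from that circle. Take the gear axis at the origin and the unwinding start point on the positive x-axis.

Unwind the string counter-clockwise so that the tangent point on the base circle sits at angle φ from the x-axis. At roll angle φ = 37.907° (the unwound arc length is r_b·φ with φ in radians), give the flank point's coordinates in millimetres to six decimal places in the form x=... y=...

x=47.913893 y=3.702168

pitch radius r_p = m·N/2 = 2.859·29/2 = 41.455500
base radius r_b = r_p·cos α = 41.455500·cos 14.806° = 40.079038
roll angle φ = 37.907° = 0.66160196 rad
x = r_b·(cos φ + φ·sin φ) = 40.079038·(0.78900903 + 0.66160196·0.61438160) = 47.913893
y = r_b·(sin φ − φ·cos φ) = 40.079038·(0.61438160 − 0.66160196·0.78900903) = 3.702168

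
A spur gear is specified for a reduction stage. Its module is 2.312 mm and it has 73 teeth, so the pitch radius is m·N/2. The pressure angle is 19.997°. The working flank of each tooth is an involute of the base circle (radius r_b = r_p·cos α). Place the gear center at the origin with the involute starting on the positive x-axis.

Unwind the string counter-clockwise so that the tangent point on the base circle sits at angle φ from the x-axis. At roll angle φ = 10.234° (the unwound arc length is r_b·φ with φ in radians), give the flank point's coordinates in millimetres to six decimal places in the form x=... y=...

x=80.555220 y=0.150154

pitch radius r_p = m·N/2 = 2.312·73/2 = 84.388000
base radius r_b = r_p·cos α = 84.388000·cos 19.997° = 79.300292
roll angle φ = 10.234° = 0.17861700 rad
x = r_b·(cos φ + φ·sin φ) = 79.300292·(0.98409035 + 0.17861700·0.17766874) = 80.555220
y = r_b·(sin φ − φ·cos φ) = 79.300292·(0.17766874 − 0.17861700·0.98409035) = 0.150154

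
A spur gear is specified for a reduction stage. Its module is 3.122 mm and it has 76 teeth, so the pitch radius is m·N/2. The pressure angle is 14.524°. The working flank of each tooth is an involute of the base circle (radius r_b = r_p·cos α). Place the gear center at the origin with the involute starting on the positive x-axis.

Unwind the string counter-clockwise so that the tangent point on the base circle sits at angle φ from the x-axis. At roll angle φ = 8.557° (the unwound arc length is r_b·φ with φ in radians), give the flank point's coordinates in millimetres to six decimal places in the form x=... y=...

pitch radius r_p = m·N/2 = 3.122·76/2 = 118.636000
base radius r_b = r_p·cos α = 118.636000·cos 14.524° = 114.844711
roll angle φ = 8.557° = 0.14934782 rad
x = r_b·(cos φ + φ·sin φ) = 114.844711·(0.98886833 + 0.14934782·0.14879325) = 116.118370
y = r_b·(sin φ − φ·cos φ) = 114.844711·(0.14879325 − 0.14934782·0.98886833) = 0.127238

x=116.118370 y=0.127238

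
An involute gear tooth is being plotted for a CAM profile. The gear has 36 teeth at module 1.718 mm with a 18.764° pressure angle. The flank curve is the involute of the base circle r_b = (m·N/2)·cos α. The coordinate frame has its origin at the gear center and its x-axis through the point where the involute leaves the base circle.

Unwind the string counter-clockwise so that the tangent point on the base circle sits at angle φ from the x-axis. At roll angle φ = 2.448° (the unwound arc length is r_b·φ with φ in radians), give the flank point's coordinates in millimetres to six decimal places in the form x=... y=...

x=29.307151 y=0.000761

pitch radius r_p = m·N/2 = 1.718·36/2 = 30.924000
base radius r_b = r_p·cos α = 30.924000·cos 18.764° = 29.280438
roll angle φ = 2.448° = 0.04272566 rad
x = r_b·(cos φ + φ·sin φ) = 29.280438·(0.99908740 + 0.04272566·0.04271266) = 29.307151
y = r_b·(sin φ − φ·cos φ) = 29.280438·(0.04271266 − 0.04272566·0.99908740) = 0.000761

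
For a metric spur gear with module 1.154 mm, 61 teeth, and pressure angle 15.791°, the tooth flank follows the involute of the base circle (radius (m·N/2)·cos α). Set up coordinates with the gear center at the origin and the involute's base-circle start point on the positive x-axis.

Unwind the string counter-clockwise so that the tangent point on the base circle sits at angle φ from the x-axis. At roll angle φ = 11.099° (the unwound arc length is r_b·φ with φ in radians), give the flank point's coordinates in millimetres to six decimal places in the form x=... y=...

pitch radius r_p = m·N/2 = 1.154·61/2 = 35.197000
base radius r_b = r_p·cos α = 35.197000·cos 15.791° = 33.868692
roll angle φ = 11.099° = 0.19371409 rad
x = r_b·(cos φ + φ·sin φ) = 33.868692·(0.98129602 + 0.19371409·0.19250484) = 34.498206
y = r_b·(sin φ − φ·cos φ) = 33.868692·(0.19250484 − 0.19371409·0.98129602) = 0.081758

x=34.498206 y=0.081758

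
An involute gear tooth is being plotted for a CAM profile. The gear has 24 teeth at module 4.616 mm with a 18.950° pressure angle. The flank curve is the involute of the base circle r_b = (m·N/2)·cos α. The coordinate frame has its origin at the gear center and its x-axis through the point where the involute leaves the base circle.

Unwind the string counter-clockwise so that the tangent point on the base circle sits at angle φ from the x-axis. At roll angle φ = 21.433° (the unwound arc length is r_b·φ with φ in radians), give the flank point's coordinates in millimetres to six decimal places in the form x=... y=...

x=55.928184 y=0.901400

pitch radius r_p = m·N/2 = 4.616·24/2 = 55.392000
base radius r_b = r_p·cos α = 55.392000·cos 18.950° = 52.389883
roll angle φ = 21.433° = 0.37407642 rad
x = r_b·(cos φ + φ·sin φ) = 52.389883·(0.93084551 + 0.37407642·0.36541297) = 55.928184
y = r_b·(sin φ − φ·cos φ) = 52.389883·(0.36541297 − 0.37407642·0.93084551) = 0.901400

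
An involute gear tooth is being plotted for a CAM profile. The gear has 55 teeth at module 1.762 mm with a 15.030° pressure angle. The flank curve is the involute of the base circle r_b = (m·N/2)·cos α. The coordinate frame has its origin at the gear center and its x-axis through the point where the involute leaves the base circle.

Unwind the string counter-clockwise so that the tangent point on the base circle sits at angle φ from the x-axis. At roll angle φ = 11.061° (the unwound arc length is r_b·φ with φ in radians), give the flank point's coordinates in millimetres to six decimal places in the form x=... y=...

pitch radius r_p = m·N/2 = 1.762·55/2 = 48.455000
base radius r_b = r_p·cos α = 48.455000·cos 15.030° = 46.797363
roll angle φ = 11.061° = 0.19305087 rad
x = r_b·(cos φ + φ·sin φ) = 46.797363·(0.98142348 + 0.19305087·0.19185398) = 47.661292
y = r_b·(sin φ − φ·cos φ) = 46.797363·(0.19185398 − 0.19305087·0.98142348) = 0.111814

x=47.661292 y=0.111814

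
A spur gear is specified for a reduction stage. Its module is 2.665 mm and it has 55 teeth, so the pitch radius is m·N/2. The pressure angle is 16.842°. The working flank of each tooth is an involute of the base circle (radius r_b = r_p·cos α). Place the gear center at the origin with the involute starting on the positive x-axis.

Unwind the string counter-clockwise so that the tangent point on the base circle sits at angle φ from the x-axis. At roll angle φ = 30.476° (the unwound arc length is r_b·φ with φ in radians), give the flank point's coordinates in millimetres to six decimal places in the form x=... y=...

x=79.375846 y=3.420093

pitch radius r_p = m·N/2 = 2.665·55/2 = 73.287500
base radius r_b = r_p·cos α = 73.287500·cos 16.842° = 70.144006
roll angle φ = 30.476° = 0.53190654 rad
x = r_b·(cos φ + φ·sin φ) = 70.144006·(0.86184168 + 0.53190654·0.50717740) = 79.375846
y = r_b·(sin φ − φ·cos φ) = 70.144006·(0.50717740 − 0.53190654·0.86184168) = 3.420093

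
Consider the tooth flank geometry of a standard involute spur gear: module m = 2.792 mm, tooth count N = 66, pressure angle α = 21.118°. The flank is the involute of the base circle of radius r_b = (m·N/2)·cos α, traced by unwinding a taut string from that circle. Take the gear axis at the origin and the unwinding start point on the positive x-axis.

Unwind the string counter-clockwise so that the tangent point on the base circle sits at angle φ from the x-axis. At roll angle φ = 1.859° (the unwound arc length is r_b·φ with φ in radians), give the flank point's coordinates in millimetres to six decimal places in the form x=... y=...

x=85.993410 y=0.000978

pitch radius r_p = m·N/2 = 2.792·66/2 = 92.136000
base radius r_b = r_p·cos α = 92.136000·cos 21.118° = 85.948182
roll angle φ = 1.859° = 0.03244567 rad
x = r_b·(cos φ + φ·sin φ) = 85.948182·(0.99947369 + 0.03244567·0.03243998) = 85.993410
y = r_b·(sin φ − φ·cos φ) = 85.948182·(0.03243998 − 0.03244567·0.99947369) = 0.000978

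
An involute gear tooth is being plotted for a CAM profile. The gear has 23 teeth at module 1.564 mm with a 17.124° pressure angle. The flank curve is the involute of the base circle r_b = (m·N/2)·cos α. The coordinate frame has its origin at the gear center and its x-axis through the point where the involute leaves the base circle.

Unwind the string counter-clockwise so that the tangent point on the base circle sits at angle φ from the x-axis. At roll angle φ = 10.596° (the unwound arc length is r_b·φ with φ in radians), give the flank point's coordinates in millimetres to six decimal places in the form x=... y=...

pitch radius r_p = m·N/2 = 1.564·23/2 = 17.986000
base radius r_b = r_p·cos α = 17.986000·cos 17.124° = 17.188676
roll angle φ = 10.596° = 0.18493509 rad
x = r_b·(cos φ + φ·sin φ) = 17.188676·(0.98294819 + 0.18493509·0.18388273) = 17.480103
y = r_b·(sin φ − φ·cos φ) = 17.188676·(0.18388273 − 0.18493509·0.98294819) = 0.036115

x=17.480103 y=0.036115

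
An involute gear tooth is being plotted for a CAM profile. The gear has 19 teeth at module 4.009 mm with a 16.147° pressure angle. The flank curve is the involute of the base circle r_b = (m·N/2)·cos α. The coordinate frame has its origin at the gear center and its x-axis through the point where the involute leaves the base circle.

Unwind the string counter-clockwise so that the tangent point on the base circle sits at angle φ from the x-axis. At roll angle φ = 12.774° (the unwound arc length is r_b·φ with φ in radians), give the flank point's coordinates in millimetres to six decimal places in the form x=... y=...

x=37.481010 y=0.134466

pitch radius r_p = m·N/2 = 4.009·19/2 = 38.085500
base radius r_b = r_p·cos α = 38.085500·cos 16.147° = 36.583078
roll angle φ = 12.774° = 0.22294836 rad
x = r_b·(cos φ + φ·sin φ) = 36.583078·(0.97524979 + 0.22294836·0.22110597) = 37.481010
y = r_b·(sin φ − φ·cos φ) = 36.583078·(0.22110597 − 0.22294836·0.97524979) = 0.134466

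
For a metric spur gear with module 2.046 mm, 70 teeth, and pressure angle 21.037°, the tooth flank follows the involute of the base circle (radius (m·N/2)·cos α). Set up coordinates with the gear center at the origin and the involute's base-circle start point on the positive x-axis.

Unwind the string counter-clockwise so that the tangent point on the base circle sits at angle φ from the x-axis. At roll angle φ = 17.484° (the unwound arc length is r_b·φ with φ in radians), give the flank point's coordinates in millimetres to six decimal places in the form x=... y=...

pitch radius r_p = m·N/2 = 2.046·70/2 = 71.610000
base radius r_b = r_p·cos α = 71.610000·cos 21.037° = 66.837108
roll angle φ = 17.484° = 0.30515337 rad
x = r_b·(cos φ + φ·sin φ) = 66.837108·(0.95380089 + 0.30515337·0.30043946) = 69.876927
y = r_b·(sin φ − φ·cos φ) = 66.837108·(0.30043946 − 0.30515337·0.95380089) = 0.627193

x=69.876927 y=0.627193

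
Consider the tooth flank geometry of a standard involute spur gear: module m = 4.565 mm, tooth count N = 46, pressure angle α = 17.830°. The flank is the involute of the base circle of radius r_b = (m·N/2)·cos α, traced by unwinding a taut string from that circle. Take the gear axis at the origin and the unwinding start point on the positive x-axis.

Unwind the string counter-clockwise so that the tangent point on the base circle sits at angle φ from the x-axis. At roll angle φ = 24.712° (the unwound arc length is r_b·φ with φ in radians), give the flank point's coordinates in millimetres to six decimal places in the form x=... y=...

pitch radius r_p = m·N/2 = 4.565·46/2 = 104.995000
base radius r_b = r_p·cos α = 104.995000·cos 17.830° = 99.952006
roll angle φ = 24.712° = 0.43130576 rad
x = r_b·(cos φ + φ·sin φ) = 99.952006·(0.90842064 + 0.43130576·0.41805734) = 108.820866
y = r_b·(sin φ − φ·cos φ) = 99.952006·(0.41805734 − 0.43130576·0.90842064) = 2.623768

x=108.820866 y=2.623768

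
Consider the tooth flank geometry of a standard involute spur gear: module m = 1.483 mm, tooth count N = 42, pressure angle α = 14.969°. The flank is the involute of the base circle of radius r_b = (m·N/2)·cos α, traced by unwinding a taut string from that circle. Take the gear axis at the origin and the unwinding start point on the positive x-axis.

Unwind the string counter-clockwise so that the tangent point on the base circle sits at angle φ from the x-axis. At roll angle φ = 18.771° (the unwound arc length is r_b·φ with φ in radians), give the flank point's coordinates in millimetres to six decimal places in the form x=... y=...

x=31.657724 y=0.348876

pitch radius r_p = m·N/2 = 1.483·42/2 = 31.143000
base radius r_b = r_p·cos α = 31.143000·cos 14.969° = 30.086185
roll angle φ = 18.771° = 0.32761575 rad
x = r_b·(cos φ + φ·sin φ) = 30.086185·(0.94681225 + 0.32761575·0.32178651) = 31.657724
y = r_b·(sin φ − φ·cos φ) = 30.086185·(0.32178651 − 0.32761575·0.94681225) = 0.348876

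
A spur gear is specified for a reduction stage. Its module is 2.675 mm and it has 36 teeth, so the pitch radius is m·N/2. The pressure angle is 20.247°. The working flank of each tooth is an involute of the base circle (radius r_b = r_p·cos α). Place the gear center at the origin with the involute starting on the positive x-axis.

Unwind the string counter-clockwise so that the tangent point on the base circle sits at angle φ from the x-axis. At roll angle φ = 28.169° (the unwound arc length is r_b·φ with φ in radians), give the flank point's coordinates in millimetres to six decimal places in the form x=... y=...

x=50.308911 y=1.746575

pitch radius r_p = m·N/2 = 2.675·36/2 = 48.150000
base radius r_b = r_p·cos α = 48.150000·cos 20.247° = 45.174785
roll angle φ = 28.169° = 0.49164180 rad
x = r_b·(cos φ + φ·sin φ) = 45.174785·(0.88155900 + 0.49164180·0.47207386) = 50.308911
y = r_b·(sin φ − φ·cos φ) = 45.174785·(0.47207386 − 0.49164180·0.88155900) = 1.746575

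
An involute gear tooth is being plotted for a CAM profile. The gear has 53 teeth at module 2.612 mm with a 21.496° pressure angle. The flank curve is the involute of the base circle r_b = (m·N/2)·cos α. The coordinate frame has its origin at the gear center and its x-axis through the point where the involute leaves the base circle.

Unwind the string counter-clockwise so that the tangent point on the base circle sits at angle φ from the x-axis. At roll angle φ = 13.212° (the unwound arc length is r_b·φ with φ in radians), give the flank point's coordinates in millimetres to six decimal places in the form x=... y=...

pitch radius r_p = m·N/2 = 2.612·53/2 = 69.218000
base radius r_b = r_p·cos α = 69.218000·cos 21.496° = 64.403414
roll angle φ = 13.212° = 0.23059290 rad
x = r_b·(cos φ + φ·sin φ) = 64.403414·(0.97353106 + 0.23059290·0.22855477) = 66.092984
y = r_b·(sin φ − φ·cos φ) = 64.403414·(0.22855477 − 0.23059290·0.97353106) = 0.261827

x=66.092984 y=0.261827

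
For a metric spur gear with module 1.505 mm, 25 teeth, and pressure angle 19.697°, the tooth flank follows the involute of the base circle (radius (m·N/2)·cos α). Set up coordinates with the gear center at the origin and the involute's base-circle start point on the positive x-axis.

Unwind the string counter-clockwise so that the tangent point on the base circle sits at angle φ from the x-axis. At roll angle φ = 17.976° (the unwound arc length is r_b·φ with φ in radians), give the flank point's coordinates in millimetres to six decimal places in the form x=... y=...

x=18.562123 y=0.180539

pitch radius r_p = m·N/2 = 1.505·25/2 = 18.812500
base radius r_b = r_p·cos α = 18.812500·cos 19.697° = 17.711747
roll angle φ = 17.976° = 0.31374039 rad
x = r_b·(cos φ + φ·sin φ) = 17.711747·(0.95118587 + 0.31374039·0.30861859) = 18.562123
y = r_b·(sin φ − φ·cos φ) = 17.711747·(0.30861859 − 0.31374039·0.95118587) = 0.180539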